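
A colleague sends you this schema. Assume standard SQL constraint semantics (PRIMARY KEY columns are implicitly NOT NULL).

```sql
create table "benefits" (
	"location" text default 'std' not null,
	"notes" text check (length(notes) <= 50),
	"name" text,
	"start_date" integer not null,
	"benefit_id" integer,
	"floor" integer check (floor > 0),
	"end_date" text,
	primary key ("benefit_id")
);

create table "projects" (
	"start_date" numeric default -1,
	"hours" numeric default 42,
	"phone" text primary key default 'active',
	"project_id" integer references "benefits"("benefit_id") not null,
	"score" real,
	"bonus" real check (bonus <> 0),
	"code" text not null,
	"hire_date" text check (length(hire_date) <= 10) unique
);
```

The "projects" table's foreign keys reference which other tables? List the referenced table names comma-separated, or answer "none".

- project_id REFERENCES benefits(benefit_id).

benefits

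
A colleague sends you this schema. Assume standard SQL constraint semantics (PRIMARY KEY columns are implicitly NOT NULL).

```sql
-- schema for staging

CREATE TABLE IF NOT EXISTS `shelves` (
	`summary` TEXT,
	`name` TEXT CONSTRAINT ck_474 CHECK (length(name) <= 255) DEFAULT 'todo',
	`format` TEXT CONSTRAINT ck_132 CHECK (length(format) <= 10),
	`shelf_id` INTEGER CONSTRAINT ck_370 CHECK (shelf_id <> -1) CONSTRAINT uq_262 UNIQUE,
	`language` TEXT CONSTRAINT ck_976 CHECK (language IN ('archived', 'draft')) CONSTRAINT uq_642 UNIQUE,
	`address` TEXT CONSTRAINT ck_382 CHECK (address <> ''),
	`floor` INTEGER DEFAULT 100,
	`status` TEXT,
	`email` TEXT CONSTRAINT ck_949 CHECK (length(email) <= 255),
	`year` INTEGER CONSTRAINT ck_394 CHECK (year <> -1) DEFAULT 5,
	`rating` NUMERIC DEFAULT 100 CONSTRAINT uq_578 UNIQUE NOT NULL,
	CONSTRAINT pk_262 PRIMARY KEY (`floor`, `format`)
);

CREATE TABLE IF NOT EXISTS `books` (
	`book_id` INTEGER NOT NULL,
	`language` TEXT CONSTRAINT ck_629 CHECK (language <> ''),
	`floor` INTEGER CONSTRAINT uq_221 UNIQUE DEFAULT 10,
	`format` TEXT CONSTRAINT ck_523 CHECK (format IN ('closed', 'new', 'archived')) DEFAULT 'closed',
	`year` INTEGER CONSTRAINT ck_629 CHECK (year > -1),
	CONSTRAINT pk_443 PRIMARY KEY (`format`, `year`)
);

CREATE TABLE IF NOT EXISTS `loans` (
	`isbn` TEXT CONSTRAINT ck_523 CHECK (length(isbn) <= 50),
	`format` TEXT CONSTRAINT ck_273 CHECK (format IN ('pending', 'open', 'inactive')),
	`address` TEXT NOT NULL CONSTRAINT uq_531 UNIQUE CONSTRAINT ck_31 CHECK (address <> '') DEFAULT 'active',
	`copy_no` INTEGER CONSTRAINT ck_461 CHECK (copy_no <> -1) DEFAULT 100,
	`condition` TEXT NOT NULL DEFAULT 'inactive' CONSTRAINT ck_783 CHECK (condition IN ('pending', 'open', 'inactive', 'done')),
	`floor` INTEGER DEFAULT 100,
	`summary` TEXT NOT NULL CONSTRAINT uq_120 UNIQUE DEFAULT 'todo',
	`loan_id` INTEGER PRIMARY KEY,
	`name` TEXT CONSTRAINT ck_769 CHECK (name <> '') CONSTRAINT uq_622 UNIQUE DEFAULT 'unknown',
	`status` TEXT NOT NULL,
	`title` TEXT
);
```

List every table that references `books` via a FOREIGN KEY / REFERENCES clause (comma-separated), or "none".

none

No REFERENCES clause anywhere in the schema names books.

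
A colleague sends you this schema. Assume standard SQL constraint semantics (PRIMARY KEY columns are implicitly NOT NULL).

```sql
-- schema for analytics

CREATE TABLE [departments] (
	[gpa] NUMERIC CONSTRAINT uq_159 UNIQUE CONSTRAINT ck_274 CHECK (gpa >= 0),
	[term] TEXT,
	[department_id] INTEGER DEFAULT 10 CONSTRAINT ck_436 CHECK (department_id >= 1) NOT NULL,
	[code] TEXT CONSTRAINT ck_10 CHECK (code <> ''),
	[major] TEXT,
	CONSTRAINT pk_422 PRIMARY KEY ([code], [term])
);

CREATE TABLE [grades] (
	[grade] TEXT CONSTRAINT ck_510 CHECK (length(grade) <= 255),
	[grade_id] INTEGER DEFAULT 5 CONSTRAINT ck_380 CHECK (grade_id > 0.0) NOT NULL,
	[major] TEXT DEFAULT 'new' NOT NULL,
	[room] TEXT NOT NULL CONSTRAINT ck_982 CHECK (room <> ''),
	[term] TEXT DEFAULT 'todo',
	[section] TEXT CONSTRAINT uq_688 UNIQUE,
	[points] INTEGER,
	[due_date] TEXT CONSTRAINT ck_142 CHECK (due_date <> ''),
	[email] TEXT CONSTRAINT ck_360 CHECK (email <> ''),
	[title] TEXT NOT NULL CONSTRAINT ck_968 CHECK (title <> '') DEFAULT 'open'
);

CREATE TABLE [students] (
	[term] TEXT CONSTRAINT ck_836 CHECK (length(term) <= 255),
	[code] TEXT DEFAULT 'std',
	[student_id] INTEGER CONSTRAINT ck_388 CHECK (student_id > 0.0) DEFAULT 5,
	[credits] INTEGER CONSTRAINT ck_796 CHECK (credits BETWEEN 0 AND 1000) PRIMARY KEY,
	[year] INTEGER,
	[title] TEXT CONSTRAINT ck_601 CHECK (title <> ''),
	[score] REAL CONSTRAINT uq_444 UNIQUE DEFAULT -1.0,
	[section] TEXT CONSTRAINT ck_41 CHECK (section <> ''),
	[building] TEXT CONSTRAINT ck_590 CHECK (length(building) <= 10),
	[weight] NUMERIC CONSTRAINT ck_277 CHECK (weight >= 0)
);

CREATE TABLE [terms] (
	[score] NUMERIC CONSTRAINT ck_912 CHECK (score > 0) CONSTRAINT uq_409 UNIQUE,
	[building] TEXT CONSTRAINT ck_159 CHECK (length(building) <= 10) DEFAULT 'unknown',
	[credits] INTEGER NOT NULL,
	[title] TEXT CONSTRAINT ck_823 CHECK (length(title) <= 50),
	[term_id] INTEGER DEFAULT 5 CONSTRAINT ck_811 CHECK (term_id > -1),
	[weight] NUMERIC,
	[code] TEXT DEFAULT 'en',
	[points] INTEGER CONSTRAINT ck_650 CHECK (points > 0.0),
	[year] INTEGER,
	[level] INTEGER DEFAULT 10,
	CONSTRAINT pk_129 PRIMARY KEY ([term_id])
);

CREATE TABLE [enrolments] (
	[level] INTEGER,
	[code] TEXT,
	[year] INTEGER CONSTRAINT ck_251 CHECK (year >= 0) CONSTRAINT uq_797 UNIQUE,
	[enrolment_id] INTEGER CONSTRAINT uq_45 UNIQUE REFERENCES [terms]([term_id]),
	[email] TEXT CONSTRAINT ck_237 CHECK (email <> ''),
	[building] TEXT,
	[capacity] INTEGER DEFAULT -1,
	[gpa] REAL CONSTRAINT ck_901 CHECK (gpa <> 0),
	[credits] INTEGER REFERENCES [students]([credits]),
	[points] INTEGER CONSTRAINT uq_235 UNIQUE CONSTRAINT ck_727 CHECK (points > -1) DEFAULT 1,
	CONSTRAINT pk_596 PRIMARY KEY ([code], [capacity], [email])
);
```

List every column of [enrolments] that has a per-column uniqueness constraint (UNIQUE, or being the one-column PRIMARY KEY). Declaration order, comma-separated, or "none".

year, enrolment_id, points

- level: no UNIQUE or single-column PK constraint.
- code: part of a composite PRIMARY KEY — only the tuple is unique, not this column on its own.
- year: declared UNIQUE → unique.
- enrolment_id: declared UNIQUE → unique.
- email: part of a composite PRIMARY KEY — only the tuple is unique, not this column on its own.
- building: no UNIQUE or single-column PK constraint.
- capacity: part of a composite PRIMARY KEY — only the tuple is unique, not this column on its own.
- gpa: no UNIQUE or single-column PK constraint.
- credits: no UNIQUE or single-column PK constraint.
- points: declared UNIQUE → unique.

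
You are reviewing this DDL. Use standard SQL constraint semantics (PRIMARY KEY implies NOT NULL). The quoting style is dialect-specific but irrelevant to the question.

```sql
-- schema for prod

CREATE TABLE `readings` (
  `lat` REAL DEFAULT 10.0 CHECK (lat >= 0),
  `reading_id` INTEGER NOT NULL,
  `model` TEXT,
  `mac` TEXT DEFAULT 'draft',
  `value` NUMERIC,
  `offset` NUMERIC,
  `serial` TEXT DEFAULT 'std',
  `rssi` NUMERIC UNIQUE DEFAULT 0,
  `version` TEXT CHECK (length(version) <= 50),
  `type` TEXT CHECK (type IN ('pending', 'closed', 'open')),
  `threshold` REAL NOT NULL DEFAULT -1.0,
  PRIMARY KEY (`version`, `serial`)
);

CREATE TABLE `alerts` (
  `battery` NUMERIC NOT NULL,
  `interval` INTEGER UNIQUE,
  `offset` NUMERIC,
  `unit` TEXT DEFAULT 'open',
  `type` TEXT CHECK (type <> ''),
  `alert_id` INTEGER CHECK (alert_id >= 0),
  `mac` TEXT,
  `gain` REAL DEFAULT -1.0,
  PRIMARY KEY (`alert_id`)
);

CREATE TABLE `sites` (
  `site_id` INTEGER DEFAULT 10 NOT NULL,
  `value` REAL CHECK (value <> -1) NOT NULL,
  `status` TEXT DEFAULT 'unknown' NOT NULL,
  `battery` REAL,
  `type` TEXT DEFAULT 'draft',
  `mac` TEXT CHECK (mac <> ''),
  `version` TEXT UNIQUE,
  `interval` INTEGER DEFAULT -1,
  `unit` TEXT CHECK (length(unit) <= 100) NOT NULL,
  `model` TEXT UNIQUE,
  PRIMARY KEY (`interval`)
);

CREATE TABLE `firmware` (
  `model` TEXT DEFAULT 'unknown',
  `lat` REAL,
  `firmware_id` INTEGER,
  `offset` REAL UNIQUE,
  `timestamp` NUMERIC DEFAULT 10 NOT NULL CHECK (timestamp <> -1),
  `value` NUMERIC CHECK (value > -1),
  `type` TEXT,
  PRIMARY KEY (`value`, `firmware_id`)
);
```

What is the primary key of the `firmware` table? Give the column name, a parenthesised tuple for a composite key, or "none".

(value, firmware_id)

A table-level PRIMARY KEY clause names 2 columns: value, firmware_id.
This is a composite key — the combination is unique, not each column individually.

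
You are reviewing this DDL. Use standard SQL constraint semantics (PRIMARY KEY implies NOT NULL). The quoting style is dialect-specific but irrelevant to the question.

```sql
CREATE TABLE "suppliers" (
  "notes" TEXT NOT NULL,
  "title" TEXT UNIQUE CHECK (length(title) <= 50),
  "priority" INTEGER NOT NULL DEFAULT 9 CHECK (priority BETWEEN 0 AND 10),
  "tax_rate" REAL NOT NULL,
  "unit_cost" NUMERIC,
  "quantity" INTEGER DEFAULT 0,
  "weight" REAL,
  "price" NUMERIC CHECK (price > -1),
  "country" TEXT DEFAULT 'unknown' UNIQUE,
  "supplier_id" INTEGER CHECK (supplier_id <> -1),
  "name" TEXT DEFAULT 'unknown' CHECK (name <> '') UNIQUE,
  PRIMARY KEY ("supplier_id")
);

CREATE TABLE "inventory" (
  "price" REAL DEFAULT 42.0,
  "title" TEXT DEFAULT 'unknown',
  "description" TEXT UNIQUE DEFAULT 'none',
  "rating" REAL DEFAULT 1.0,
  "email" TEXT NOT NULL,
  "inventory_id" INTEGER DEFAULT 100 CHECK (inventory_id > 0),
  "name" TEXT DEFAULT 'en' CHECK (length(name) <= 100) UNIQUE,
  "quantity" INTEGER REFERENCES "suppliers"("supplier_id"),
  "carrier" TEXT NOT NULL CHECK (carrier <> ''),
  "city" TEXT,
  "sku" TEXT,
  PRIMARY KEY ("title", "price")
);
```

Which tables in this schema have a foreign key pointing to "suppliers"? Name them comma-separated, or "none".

- inventory.quantity references suppliers(supplier_id).

inventory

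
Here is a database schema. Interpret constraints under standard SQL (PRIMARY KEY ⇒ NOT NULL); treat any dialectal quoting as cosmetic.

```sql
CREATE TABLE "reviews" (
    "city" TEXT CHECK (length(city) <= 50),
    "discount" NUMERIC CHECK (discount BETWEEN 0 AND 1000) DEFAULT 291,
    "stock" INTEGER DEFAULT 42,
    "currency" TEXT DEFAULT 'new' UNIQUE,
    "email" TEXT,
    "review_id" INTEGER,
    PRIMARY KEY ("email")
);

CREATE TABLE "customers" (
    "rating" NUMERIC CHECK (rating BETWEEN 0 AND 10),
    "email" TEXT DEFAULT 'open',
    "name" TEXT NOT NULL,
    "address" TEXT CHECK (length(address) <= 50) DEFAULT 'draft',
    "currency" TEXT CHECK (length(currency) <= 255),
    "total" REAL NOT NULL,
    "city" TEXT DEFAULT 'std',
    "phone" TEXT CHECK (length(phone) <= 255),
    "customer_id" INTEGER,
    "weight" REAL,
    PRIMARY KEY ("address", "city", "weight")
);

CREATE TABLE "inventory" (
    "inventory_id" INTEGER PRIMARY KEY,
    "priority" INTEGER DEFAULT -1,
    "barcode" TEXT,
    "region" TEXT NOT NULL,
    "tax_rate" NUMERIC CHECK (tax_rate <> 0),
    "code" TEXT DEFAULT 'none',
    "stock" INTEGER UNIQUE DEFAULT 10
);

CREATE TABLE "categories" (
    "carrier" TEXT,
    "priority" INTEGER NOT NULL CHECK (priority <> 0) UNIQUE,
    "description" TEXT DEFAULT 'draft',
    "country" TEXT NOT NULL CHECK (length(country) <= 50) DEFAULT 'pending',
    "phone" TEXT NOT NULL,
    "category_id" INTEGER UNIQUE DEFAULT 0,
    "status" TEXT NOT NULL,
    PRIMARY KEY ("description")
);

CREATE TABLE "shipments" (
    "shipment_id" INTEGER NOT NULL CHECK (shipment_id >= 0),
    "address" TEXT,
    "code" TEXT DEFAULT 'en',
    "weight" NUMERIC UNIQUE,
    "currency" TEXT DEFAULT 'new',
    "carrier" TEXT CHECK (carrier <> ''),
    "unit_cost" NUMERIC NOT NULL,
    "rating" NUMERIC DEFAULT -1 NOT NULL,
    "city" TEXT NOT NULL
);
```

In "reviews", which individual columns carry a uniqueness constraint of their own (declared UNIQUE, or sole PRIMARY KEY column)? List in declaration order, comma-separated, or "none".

- city: no UNIQUE or single-column PK constraint.
- discount: no UNIQUE or single-column PK constraint.
- stock: no UNIQUE or single-column PK constraint.
- currency: declared UNIQUE → unique.
- email: single-column PRIMARY KEY → unique.
- review_id: no UNIQUE or single-column PK constraint.

currency, email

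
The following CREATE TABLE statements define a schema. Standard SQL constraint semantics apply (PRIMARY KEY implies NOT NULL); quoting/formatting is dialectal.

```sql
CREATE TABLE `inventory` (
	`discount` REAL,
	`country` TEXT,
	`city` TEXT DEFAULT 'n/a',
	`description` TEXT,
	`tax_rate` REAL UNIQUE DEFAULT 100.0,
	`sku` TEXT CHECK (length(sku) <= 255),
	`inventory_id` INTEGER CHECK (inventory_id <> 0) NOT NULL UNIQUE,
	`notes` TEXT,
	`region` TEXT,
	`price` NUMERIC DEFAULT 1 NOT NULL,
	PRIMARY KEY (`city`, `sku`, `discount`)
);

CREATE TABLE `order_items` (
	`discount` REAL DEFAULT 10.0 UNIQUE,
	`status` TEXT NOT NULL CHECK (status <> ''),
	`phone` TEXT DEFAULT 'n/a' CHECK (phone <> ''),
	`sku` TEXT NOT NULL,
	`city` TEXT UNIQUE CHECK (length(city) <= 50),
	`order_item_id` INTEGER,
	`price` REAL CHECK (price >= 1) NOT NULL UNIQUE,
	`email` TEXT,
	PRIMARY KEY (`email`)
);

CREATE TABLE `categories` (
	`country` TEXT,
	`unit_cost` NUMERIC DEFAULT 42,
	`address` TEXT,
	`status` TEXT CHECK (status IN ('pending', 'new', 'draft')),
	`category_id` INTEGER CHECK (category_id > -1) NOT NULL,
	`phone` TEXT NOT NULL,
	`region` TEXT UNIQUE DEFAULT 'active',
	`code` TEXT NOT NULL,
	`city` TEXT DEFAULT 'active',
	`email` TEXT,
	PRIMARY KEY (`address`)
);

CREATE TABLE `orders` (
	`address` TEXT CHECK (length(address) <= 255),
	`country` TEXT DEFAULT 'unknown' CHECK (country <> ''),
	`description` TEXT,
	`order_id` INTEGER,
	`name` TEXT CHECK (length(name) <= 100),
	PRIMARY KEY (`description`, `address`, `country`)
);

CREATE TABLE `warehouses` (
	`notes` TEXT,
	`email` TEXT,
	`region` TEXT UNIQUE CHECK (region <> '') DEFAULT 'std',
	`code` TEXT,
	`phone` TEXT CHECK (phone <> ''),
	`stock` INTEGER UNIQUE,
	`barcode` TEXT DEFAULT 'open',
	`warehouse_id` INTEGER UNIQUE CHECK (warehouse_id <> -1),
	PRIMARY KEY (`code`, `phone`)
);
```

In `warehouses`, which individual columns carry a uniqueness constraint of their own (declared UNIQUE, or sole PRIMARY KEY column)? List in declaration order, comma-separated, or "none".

- notes: no UNIQUE or single-column PK constraint.
- email: no UNIQUE or single-column PK constraint.
- region: declared UNIQUE → unique.
- code: part of a composite PRIMARY KEY — only the tuple is unique, not this column on its own.
- phone: part of a composite PRIMARY KEY — only the tuple is unique, not this column on its own.
- stock: declared UNIQUE → unique.
- barcode: no UNIQUE or single-column PK constraint.
- warehouse_id: declared UNIQUE → unique.

region, stock, warehouse_id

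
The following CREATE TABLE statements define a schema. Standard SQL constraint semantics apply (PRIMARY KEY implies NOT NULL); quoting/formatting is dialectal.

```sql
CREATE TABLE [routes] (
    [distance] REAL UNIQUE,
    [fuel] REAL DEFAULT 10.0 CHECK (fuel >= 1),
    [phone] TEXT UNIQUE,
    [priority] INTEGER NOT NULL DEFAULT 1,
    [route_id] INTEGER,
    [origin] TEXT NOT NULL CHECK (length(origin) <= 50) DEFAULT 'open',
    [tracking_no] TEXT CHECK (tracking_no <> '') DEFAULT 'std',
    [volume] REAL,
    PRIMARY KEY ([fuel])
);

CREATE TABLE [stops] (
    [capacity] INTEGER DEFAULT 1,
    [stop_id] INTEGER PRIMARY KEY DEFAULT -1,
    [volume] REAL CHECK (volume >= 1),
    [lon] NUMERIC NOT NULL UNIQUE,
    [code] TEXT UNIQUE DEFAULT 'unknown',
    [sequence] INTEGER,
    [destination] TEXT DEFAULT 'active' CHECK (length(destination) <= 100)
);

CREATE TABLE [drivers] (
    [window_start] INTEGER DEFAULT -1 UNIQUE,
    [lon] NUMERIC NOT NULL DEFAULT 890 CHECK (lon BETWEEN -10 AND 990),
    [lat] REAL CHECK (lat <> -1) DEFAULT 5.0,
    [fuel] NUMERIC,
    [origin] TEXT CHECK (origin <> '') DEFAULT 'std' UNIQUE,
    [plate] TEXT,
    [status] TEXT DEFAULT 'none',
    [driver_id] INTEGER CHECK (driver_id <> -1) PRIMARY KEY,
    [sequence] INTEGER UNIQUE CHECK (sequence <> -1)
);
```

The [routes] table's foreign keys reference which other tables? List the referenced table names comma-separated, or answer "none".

No column in routes has a REFERENCES clause.

none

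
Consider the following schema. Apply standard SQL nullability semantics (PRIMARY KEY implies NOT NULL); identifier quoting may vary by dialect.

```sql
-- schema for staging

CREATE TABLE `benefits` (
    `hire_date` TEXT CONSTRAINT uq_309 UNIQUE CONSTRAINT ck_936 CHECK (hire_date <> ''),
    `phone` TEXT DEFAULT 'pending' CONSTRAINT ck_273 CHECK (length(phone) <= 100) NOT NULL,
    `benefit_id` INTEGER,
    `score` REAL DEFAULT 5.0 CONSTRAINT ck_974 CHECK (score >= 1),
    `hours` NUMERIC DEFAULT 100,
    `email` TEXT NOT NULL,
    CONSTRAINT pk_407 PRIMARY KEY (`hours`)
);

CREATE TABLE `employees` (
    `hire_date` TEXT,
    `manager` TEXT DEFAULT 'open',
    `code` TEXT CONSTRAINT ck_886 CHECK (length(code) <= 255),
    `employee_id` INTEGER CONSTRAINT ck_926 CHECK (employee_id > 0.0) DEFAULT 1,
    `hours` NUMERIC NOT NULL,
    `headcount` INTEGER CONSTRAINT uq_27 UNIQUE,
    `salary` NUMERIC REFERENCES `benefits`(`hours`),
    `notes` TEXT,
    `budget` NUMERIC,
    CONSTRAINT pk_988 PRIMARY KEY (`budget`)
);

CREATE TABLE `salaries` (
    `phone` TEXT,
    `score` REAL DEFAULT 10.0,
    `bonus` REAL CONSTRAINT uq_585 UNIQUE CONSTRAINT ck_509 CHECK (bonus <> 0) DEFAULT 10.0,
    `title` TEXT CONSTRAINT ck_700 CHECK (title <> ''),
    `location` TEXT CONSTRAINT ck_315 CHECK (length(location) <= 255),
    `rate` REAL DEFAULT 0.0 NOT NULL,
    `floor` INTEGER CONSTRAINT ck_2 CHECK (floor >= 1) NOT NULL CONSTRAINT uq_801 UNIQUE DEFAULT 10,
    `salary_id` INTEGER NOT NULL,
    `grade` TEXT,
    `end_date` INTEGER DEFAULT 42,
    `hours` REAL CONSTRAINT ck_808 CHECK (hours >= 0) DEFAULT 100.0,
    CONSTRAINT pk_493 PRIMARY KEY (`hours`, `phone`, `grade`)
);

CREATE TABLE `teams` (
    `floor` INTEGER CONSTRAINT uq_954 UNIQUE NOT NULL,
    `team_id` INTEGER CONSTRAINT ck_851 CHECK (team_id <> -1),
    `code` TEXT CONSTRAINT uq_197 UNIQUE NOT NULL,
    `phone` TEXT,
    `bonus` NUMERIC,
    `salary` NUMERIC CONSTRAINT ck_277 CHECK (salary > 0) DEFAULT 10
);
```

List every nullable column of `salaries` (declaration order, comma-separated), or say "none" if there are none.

- phone: part of the PRIMARY KEY, which implies NOT NULL → not nullable.
- score: DEFAULT only fills an omitted column; an explicit NULL is still allowed → nullable.
- bonus: CHECK does not forbid NULL (a CHECK constraint passes when its expression is NULL) → nullable.
- title: CHECK does not forbid NULL (a CHECK constraint passes when its expression is NULL) → nullable.
- location: CHECK does not forbid NULL (a CHECK constraint passes when its expression is NULL) → nullable.
- rate: declared NOT NULL → not nullable.
- floor: declared NOT NULL → not nullable.
- salary_id: declared NOT NULL → not nullable.
- grade: part of the PRIMARY KEY, which implies NOT NULL → not nullable.
- end_date: DEFAULT only fills an omitted column; an explicit NULL is still allowed → nullable.
- hours: part of the PRIMARY KEY, which implies NOT NULL → not nullable.

score, bonus, title, location, end_date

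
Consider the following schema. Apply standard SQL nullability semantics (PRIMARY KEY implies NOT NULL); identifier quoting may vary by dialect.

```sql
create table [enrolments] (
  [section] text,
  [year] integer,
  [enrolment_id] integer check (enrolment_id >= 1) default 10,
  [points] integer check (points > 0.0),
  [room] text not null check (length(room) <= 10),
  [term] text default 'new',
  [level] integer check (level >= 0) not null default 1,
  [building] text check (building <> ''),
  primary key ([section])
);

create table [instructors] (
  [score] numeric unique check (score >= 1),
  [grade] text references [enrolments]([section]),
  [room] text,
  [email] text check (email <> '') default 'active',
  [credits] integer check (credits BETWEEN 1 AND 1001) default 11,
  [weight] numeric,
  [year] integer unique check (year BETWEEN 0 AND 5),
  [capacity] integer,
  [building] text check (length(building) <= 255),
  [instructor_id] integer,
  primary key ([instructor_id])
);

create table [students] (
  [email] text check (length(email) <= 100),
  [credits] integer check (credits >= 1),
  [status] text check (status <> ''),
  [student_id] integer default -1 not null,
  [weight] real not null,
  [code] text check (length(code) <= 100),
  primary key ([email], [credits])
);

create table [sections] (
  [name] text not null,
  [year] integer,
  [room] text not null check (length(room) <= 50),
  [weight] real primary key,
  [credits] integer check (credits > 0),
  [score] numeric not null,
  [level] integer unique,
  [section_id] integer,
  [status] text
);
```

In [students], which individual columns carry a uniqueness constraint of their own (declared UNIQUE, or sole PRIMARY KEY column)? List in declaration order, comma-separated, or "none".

none

- email: part of a composite PRIMARY KEY — only the tuple is unique, not this column on its own.
- credits: part of a composite PRIMARY KEY — only the tuple is unique, not this column on its own.
- status: no UNIQUE or single-column PK constraint.
- student_id: no UNIQUE or single-column PK constraint.
- weight: no UNIQUE or single-column PK constraint.
- code: no UNIQUE or single-column PK constraint.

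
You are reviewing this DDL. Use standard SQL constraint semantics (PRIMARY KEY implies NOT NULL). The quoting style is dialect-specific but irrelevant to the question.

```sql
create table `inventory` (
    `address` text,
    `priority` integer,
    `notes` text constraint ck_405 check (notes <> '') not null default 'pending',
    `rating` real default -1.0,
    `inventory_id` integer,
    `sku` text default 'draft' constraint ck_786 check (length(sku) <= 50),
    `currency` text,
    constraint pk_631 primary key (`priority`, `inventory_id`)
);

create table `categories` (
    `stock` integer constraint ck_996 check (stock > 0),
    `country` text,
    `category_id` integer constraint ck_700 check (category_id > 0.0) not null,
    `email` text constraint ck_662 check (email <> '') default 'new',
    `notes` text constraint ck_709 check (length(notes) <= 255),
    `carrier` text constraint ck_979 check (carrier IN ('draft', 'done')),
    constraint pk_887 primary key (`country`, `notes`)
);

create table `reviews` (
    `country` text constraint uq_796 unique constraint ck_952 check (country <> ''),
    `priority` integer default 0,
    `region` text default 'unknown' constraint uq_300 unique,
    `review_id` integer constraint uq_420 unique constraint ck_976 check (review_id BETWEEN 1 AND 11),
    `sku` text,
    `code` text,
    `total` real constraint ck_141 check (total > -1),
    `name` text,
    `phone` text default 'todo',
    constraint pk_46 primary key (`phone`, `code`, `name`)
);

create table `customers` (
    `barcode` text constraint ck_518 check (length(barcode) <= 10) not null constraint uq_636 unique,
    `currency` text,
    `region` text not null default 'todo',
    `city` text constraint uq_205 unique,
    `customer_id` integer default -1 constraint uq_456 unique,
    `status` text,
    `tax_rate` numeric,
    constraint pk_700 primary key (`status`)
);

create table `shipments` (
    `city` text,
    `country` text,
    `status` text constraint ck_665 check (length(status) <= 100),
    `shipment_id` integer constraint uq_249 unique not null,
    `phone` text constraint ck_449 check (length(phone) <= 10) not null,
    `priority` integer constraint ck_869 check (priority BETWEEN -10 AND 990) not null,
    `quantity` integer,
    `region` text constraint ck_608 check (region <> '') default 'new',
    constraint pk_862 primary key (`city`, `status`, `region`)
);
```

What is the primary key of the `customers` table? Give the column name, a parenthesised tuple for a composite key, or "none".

status is declared PRIMARY KEY as a table-level PRIMARY KEY clause.

status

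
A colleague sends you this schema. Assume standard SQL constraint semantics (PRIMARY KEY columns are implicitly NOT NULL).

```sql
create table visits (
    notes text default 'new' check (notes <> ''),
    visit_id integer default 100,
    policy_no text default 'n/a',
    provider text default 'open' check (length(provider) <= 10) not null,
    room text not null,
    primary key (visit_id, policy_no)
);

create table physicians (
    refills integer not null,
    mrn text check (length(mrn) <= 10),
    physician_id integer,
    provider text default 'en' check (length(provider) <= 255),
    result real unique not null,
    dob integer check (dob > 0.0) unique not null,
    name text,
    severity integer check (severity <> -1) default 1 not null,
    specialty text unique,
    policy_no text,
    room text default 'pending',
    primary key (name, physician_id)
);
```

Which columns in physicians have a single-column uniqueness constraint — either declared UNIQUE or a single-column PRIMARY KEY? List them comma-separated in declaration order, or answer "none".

result, dob, specialty

- refills: no UNIQUE or single-column PK constraint.
- mrn: no UNIQUE or single-column PK constraint.
- physician_id: part of a composite PRIMARY KEY — only the tuple is unique, not this column on its own.
- provider: no UNIQUE or single-column PK constraint.
- result: declared UNIQUE → unique.
- dob: declared UNIQUE → unique.
- name: part of a composite PRIMARY KEY — only the tuple is unique, not this column on its own.
- severity: no UNIQUE or single-column PK constraint.
- specialty: declared UNIQUE → unique.
- policy_no: no UNIQUE or single-column PK constraint.
- room: no UNIQUE or single-column PK constraint.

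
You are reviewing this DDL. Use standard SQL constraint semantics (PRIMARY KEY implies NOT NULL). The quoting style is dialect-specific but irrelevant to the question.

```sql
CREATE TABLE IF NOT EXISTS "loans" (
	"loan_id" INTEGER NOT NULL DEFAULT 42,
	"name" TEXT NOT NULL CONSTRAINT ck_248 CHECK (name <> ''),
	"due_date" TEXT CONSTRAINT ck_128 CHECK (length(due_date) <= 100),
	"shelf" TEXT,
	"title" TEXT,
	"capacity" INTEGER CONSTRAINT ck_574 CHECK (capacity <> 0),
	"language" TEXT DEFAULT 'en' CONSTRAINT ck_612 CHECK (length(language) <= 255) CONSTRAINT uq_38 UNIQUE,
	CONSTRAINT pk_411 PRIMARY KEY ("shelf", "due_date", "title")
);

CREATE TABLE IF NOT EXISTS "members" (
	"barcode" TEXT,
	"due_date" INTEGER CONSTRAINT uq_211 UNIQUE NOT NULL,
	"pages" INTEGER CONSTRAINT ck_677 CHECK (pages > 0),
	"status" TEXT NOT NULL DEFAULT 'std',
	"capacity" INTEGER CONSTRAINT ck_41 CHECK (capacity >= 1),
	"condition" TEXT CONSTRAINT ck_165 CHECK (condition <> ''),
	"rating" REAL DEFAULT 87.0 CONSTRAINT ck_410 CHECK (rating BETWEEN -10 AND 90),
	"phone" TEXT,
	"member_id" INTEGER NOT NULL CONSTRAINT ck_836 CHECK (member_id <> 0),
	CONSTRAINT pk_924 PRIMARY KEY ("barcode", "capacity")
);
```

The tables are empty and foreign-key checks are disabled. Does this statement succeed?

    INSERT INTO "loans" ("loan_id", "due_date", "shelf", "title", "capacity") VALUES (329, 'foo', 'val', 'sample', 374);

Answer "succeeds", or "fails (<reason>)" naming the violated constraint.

fails (NOT NULL on name)

name is omitted from the column list and has no DEFAULT, so it would receive NULL.
But name is declared NOT NULL.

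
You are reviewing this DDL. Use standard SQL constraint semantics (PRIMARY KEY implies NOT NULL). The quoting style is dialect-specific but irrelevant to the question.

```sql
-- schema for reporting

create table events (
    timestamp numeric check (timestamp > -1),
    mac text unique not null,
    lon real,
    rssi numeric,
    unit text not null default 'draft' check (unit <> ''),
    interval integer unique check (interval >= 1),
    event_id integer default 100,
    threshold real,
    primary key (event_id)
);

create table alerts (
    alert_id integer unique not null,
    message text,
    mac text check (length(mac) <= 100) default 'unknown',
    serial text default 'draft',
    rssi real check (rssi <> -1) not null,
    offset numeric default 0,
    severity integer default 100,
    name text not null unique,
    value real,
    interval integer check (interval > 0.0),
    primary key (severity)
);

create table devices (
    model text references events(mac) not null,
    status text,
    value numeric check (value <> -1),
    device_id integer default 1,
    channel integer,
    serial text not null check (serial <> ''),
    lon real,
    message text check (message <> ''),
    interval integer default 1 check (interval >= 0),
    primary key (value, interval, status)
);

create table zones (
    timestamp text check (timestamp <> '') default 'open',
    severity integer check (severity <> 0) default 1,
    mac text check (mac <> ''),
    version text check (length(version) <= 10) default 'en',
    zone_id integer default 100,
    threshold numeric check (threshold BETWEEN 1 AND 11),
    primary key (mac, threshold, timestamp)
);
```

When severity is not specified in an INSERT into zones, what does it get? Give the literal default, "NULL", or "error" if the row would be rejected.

1

severity has an explicit DEFAULT 1.
When the column is omitted from an INSERT, that default is used.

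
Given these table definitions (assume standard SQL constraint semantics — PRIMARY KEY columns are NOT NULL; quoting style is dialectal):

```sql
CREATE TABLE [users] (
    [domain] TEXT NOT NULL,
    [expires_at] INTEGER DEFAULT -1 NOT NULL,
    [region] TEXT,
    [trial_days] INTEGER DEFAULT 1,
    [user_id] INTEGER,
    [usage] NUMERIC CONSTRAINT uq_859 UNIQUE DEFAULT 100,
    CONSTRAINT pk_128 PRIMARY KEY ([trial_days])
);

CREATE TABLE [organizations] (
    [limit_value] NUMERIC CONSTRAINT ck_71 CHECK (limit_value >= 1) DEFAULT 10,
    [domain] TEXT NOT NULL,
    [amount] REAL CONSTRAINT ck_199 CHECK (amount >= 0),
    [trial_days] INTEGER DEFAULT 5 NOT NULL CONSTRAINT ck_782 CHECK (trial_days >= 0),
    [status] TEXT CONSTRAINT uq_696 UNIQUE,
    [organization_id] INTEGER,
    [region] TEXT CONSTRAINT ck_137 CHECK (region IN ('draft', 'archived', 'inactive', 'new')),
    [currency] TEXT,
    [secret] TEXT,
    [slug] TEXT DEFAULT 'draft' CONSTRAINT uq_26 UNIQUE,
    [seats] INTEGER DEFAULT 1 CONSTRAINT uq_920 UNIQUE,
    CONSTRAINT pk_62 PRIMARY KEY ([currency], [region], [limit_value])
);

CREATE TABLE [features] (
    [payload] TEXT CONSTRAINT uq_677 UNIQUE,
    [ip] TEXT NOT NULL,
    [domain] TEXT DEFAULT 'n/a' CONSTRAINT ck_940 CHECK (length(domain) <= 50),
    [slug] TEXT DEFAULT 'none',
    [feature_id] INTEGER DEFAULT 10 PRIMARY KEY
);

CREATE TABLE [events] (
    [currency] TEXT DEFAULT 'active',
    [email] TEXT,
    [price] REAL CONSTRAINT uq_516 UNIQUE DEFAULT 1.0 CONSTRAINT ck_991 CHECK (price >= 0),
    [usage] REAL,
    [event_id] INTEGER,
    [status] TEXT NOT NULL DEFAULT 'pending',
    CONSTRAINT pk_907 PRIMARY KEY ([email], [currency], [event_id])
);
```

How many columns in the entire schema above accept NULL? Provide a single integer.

14

users: 3 nullable (region, user_id, usage — PK (trial_days) and explicit NOT NULL columns excluded).
organizations: 6 nullable (amount, status, organization_id, secret, slug, seats — PK (currency, region, limit_value) and explicit NOT NULL columns excluded).
features: 3 nullable (payload, domain, slug — PK (feature_id) and explicit NOT NULL columns excluded).
events: 2 nullable (price, usage — PK (email, currency, event_id) and explicit NOT NULL columns excluded).
Total: 3 + 6 + 3 + 2 = 14.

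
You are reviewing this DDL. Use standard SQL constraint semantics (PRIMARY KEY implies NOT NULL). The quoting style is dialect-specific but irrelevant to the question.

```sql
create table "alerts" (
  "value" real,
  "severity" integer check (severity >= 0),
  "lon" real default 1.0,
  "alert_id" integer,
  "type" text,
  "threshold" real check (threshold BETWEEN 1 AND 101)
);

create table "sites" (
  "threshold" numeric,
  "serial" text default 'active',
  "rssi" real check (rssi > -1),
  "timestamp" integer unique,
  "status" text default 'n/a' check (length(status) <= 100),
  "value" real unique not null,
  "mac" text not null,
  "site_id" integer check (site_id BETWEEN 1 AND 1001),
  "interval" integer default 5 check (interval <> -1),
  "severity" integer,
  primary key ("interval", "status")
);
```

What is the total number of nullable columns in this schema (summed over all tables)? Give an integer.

12

alerts: 6 nullable (value, severity, lon, alert_id, type, threshold — PK none and explicit NOT NULL columns excluded).
sites: 6 nullable (threshold, serial, rssi, timestamp, site_id, severity — PK (interval, status) and explicit NOT NULL columns excluded).
Total: 6 + 6 = 12.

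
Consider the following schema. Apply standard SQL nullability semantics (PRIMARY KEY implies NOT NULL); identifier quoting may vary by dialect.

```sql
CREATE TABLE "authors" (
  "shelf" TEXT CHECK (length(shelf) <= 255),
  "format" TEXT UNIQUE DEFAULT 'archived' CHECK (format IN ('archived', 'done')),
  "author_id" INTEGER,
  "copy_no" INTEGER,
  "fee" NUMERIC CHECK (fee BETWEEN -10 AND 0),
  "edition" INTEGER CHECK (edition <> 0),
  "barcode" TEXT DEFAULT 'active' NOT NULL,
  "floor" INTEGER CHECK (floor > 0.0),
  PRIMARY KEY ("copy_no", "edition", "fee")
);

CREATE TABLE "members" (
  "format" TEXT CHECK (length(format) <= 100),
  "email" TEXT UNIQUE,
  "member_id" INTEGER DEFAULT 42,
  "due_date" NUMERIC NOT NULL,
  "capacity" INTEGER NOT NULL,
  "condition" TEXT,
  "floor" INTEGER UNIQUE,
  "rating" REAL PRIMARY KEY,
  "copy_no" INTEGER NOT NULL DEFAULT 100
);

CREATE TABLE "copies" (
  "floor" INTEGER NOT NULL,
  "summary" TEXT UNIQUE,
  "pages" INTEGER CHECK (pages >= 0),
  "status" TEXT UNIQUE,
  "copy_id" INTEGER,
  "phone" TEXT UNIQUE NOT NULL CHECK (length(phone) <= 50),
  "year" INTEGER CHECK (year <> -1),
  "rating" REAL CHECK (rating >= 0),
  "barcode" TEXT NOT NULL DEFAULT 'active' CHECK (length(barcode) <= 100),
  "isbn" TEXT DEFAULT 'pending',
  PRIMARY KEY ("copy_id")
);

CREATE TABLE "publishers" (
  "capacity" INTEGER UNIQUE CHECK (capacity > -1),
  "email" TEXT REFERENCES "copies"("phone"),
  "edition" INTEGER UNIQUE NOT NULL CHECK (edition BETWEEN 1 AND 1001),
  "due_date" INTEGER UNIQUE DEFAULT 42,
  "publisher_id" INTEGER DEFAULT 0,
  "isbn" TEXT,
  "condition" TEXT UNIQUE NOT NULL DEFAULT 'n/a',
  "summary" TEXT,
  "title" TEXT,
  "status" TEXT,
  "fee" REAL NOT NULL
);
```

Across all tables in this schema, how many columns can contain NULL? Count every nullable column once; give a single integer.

23

authors: 4 nullable (shelf, format, author_id, floor — PK (copy_no, edition, fee) and explicit NOT NULL columns excluded).
members: 5 nullable (format, email, member_id, condition, floor — PK (rating) and explicit NOT NULL columns excluded).
copies: 6 nullable (summary, pages, status, year, rating, isbn — PK (copy_id) and explicit NOT NULL columns excluded).
publishers: 8 nullable (capacity, email, due_date, publisher_id, isbn, summary, title, status — PK none and explicit NOT NULL columns excluded).
Total: 4 + 5 + 6 + 8 = 23.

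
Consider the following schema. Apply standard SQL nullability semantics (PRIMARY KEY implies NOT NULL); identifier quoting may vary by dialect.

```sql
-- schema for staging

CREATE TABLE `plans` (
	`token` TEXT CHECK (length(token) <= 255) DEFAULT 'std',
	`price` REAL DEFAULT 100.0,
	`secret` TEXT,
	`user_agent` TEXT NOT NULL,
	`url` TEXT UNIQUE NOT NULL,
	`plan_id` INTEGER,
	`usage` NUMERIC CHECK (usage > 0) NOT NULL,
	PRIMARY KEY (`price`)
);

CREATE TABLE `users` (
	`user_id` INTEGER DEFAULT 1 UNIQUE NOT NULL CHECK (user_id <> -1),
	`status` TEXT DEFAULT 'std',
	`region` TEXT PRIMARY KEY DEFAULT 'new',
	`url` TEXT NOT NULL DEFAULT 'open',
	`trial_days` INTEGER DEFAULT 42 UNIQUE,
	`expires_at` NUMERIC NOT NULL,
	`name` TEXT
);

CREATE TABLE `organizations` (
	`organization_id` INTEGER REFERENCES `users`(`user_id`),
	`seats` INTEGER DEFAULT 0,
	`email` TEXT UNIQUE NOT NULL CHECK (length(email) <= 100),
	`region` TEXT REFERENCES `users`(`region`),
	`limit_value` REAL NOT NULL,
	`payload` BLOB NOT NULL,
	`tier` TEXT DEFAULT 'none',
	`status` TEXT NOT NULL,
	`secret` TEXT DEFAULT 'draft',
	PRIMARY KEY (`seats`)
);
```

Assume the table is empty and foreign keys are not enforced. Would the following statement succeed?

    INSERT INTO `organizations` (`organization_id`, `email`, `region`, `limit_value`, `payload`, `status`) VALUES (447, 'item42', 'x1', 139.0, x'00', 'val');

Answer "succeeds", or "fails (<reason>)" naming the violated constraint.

succeeds

NOT NULL columns: email is supplied; limit_value is supplied; payload is supplied; seats defaults to 0; status is supplied.
CHECK constraints: 'item42' satisfies (length(email) <= 100).
No constraint is violated.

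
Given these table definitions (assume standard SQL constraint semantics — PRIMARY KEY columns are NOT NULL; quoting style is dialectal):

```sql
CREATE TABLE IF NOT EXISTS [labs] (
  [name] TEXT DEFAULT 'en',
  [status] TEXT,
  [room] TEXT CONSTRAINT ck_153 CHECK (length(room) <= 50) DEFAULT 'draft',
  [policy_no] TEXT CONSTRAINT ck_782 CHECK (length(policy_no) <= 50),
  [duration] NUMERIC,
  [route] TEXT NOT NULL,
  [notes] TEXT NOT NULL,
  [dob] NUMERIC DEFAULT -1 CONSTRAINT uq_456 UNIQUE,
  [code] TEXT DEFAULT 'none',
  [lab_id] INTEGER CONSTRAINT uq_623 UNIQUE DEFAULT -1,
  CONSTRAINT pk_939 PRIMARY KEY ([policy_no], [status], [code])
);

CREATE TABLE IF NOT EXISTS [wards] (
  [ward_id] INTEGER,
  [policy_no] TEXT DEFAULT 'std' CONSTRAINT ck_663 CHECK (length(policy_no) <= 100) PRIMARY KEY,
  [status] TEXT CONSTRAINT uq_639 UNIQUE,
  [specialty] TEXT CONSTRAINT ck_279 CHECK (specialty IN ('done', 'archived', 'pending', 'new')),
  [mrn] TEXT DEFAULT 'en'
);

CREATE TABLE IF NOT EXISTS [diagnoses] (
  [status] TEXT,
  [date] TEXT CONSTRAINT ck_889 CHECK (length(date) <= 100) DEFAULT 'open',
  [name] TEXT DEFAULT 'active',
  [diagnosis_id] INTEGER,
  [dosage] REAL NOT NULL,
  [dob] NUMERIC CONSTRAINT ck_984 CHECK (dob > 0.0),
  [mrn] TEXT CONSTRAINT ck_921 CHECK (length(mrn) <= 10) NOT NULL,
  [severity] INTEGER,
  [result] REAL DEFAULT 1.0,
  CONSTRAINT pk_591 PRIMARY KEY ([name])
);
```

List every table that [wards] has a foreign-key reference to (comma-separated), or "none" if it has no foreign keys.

No column in wards has a REFERENCES clause.

none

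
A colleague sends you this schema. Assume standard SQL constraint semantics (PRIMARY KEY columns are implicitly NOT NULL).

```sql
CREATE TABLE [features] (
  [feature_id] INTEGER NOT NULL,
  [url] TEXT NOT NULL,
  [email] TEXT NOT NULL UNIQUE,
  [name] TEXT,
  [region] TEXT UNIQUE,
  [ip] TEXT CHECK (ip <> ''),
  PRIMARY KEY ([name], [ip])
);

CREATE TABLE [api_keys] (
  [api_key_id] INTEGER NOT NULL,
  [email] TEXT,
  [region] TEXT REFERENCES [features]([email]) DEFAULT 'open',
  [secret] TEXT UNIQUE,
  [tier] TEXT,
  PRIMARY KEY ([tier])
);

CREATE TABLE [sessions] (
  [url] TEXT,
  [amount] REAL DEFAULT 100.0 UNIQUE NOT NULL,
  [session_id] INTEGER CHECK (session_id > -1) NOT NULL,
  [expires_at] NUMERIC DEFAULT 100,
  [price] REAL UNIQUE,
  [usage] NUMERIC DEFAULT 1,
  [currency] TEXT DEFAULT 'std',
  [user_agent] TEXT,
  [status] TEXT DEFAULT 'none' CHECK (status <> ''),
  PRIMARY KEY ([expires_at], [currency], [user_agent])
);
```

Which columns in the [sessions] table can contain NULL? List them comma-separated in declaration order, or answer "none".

url, price, usage, status

- url: no NOT NULL constraint applies → nullable.
- amount: declared NOT NULL → not nullable.
- session_id: declared NOT NULL → not nullable.
- expires_at: part of the PRIMARY KEY, which implies NOT NULL → not nullable.
- price: UNIQUE does not imply NOT NULL → nullable.
- usage: DEFAULT only fills an omitted column; an explicit NULL is still allowed → nullable.
- currency: part of the PRIMARY KEY, which implies NOT NULL → not nullable.
- user_agent: part of the PRIMARY KEY, which implies NOT NULL → not nullable.
- status: CHECK does not forbid NULL (a CHECK constraint passes when its expression is NULL) → nullable.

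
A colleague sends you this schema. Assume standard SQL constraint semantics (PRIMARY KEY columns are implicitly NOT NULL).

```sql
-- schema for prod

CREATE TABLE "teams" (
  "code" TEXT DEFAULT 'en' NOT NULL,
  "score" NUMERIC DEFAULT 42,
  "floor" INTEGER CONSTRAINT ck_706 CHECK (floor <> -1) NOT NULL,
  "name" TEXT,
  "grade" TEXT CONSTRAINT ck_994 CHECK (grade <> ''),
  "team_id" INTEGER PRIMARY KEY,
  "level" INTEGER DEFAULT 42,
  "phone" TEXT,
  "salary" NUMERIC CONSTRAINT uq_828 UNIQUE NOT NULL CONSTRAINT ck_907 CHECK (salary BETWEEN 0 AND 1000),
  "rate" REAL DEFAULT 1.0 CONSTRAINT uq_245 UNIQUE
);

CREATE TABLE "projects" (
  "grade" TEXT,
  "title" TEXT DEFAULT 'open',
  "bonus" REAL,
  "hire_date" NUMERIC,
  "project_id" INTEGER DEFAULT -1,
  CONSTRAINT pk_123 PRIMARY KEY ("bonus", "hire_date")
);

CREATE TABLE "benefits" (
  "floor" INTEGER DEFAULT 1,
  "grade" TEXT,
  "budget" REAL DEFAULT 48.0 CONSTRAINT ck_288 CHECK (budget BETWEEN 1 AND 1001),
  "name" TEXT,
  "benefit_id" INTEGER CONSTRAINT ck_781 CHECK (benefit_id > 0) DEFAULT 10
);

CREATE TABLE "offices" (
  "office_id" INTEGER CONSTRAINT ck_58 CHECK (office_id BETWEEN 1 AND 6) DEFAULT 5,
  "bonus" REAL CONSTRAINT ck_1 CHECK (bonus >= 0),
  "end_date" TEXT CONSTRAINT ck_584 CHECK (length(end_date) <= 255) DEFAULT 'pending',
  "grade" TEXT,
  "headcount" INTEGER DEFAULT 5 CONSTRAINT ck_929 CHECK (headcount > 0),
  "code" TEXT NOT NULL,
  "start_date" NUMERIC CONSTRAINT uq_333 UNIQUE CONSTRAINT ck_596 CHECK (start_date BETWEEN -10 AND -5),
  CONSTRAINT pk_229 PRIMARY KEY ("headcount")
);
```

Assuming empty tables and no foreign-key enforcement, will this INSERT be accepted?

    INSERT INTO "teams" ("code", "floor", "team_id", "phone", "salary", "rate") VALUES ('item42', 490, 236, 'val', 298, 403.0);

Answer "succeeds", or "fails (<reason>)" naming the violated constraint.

NOT NULL columns: code is supplied; floor is supplied; salary is supplied; team_id is supplied.
CHECK constraints: 490 satisfies (floor <> -1); 298 satisfies (salary BETWEEN 0 AND 1000).
No constraint is violated.

succeeds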